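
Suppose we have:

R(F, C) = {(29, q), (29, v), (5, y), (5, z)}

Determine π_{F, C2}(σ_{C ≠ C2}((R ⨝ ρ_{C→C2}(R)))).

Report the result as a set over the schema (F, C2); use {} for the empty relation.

{(29, q), (29, v), (5, y), (5, z)}

ρ[C→C2]: schema becomes (F, C2); tuples unchanged.
R ⋈ ρ_{C→C2}(R) (natural join on F): {(29, q, q), (29, q, v), (29, v, q), (29, v, v), (5, y, y), (5, y, z), (5, z, y), (5, z, z)}
Apply σ_{C ≠ C2}; surviving tuples: {(29, q, v), (29, v, q), (5, y, z), (5, z, y)}
Projecting to F, C2: {(29, q), (29, v), (5, y), (5, z)}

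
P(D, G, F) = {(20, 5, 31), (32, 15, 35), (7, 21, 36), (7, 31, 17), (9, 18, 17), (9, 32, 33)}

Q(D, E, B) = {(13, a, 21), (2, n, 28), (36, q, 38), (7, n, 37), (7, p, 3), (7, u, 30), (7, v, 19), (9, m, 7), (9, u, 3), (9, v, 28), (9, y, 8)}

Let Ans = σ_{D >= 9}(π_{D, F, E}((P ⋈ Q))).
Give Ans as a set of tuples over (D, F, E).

{(9, 17, m), (9, 17, u), (9, 17, v), (9, 17, y), (9, 33, m), (9, 33, u), (9, 33, v), (9, 33, y)}

Natural join on D: {(7, 21, 36, n, 37), (7, 21, 36, p, 3), (7, 21, 36, u, 30), (7, 21, 36, v, 19), (7, 31, 17, n, 37), (7, 31, 17, p, 3), (7, 31, 17, u, 30), (7, 31, 17, v, 19), (9, 18, 17, m, 7), (9, 18, 17, u, 3), (9, 18, 17, v, 28), (9, 18, 17, y, 8), (9, 32, 33, m, 7), (9, 32, 33, u, 3), (9, 32, 33, v, 28), (9, 32, 33, y, 8)}
Projecting to D, F, E: {(7, 17, n), (7, 17, p), (7, 17, u), (7, 17, v), (7, 36, n), (7, 36, p), (7, 36, u), (7, 36, v), (9, 17, m), (9, 17, u), (9, 17, v), (9, 17, y), (9, 33, m), (9, 33, u), (9, 33, v), (9, 33, y)}
σ[D >= 9]: keep tuples satisfying D >= 9 → {(9, 17, m), (9, 17, u), (9, 17, v), (9, 17, y), (9, 33, m), (9, 33, u), (9, 33, v), (9, 33, y)}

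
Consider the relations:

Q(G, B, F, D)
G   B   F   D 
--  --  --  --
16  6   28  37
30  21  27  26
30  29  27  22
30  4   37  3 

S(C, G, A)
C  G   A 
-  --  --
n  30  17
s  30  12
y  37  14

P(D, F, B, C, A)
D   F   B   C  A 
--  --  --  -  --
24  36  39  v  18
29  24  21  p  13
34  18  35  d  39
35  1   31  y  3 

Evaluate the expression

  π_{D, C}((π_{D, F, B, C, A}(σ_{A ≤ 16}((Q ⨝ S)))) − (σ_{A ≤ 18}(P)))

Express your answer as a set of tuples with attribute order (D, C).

{(22, s), (26, s), (3, s)}

Q ⋈ S (natural join on G): {(30, 21, 27, 26, n, 17), (30, 21, 27, 26, s, 12), (30, 29, 27, 22, n, 17), (30, 29, 27, 22, s, 12), (30, 4, 37, 3, n, 17), (30, 4, 37, 3, s, 12)}
Selection A ≤ 16: {(30, 21, 27, 26, s, 12), (30, 29, 27, 22, s, 12), (30, 4, 37, 3, s, 12)}
Keep only column(s) D, F, B, C, A: {(22, 27, 29, s, 12), (26, 27, 21, s, 12), (3, 37, 4, s, 12)}
Selection A ≤ 18: {(24, 36, 39, v, 18), (29, 24, 21, p, 13), (35, 1, 31, y, 3)}
Taking the difference: {(22, 27, 29, s, 12), (26, 27, 21, s, 12), (3, 37, 4, s, 12)}
Keep only column(s) D, C: {(22, s), (26, s), (3, s)}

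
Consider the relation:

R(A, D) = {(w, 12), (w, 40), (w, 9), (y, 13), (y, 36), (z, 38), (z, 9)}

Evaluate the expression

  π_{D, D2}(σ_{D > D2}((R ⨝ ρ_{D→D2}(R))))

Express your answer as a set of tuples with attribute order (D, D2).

ρ[D→D2]: schema becomes (A, D2); tuples unchanged.
Joining R and ρ_{D→D2}(R) on A yields {(w, 12, 12), (w, 12, 40), (w, 12, 9), (w, 40, 12), (w, 40, 40), (w, 40, 9), (w, 9, 12), (w, 9, 40), (w, 9, 9), (y, 13, 13), (y, 13, 36), (y, 36, 13), (y, 36, 36), (z, 38, 38), (z, 38, 9), (z, 9, 38), (z, 9, 9)}.
Apply σ_{D > D2}; surviving tuples: {(w, 12, 9), (w, 40, 12), (w, 40, 9), (y, 36, 13), (z, 38, 9)}
Projecting to D, D2: {(12, 9), (36, 13), (38, 9), (40, 12), (40, 9)}

{(12, 9), (36, 13), (38, 9), (40, 12), (40, 9)}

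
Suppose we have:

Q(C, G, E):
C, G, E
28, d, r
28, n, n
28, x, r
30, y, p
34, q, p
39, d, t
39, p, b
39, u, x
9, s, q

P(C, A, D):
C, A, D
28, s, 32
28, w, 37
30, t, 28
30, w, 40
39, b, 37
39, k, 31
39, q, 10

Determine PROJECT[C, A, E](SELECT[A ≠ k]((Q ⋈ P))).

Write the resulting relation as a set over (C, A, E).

{(28, s, n), (28, s, r), (28, w, n), (28, w, r), (30, t, p), (30, w, p), (39, b, b), (39, b, t), (39, b, x), (39, q, b), (39, q, t), (39, q, x)}

Joining Q and P on C yields {(28, d, r, s, 32), (28, d, r, w, 37), (28, n, n, s, 32), (28, n, n, w, 37), (28, x, r, s, 32), (28, x, r, w, 37), (30, y, p, t, 28), (30, y, p, w, 40), (39, d, t, b, 37), (39, d, t, k, 31), (39, d, t, q, 10), (39, p, b, b, 37), (39, p, b, k, 31), (39, p, b, q, 10), (39, u, x, b, 37), (39, u, x, k, 31), (39, u, x, q, 10)}.
Apply σ_{A ≠ k}; surviving tuples: {(28, d, r, s, 32), (28, d, r, w, 37), (28, n, n, s, 32), (28, n, n, w, 37), (28, x, r, s, 32), (28, x, r, w, 37), (30, y, p, t, 28), (30, y, p, w, 40), (39, d, t, b, 37), (39, d, t, q, 10), (39, p, b, b, 37), (39, p, b, q, 10), (39, u, x, b, 37), (39, u, x, q, 10)}
Projecting to C, A, E (2 duplicate(s) eliminated): {(28, s, n), (28, s, r), (28, w, n), (28, w, r), (30, t, p), (30, w, p), (39, b, b), (39, b, t), (39, b, x), (39, q, b), (39, q, t), (39, q, x)}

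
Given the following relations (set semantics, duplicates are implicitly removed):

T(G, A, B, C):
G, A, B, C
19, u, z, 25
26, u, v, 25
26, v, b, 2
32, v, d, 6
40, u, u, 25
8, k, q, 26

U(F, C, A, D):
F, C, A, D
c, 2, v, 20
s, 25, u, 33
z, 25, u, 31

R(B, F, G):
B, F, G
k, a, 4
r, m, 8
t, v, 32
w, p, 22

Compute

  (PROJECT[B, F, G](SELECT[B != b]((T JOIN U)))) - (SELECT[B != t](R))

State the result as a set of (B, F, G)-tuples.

Natural join on A, C: {(19, u, z, 25, s, 33), (19, u, z, 25, z, 31), (26, u, v, 25, s, 33), (26, u, v, 25, z, 31), (26, v, b, 2, c, 20), (40, u, u, 25, s, 33), (40, u, u, 25, z, 31)}
Apply σ_{B != b}; surviving tuples: {(19, u, z, 25, s, 33), (19, u, z, 25, z, 31), (26, u, v, 25, s, 33), (26, u, v, 25, z, 31), (40, u, u, 25, s, 33), (40, u, u, 25, z, 31)}
π[B, F, G]: project onto (B, F, G) → {(u, s, 40), (u, z, 40), (v, s, 26), (v, z, 26), (z, s, 19), (z, z, 19)}
Apply σ_{B != t}; surviving tuples: {(k, a, 4), (r, m, 8), (w, p, 22)}
Set difference of the two operands is {(u, s, 40), (u, z, 40), (v, s, 26), (v, z, 26), (z, s, 19), (z, z, 19)}.

{(u, s, 40), (u, z, 40), (v, s, 26), (v, z, 26), (z, s, 19), (z, z, 19)}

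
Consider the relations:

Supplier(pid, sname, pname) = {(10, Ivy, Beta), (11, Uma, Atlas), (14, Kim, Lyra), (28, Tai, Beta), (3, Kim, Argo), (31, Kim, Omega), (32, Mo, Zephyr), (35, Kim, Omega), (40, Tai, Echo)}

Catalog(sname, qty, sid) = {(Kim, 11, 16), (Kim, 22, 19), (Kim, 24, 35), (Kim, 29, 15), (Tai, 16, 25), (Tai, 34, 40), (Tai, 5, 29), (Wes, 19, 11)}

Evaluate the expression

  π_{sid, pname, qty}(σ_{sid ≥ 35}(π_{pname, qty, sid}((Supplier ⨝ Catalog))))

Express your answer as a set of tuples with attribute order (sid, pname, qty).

Natural join on sname: {(14, Kim, Lyra, 11, 16), (14, Kim, Lyra, 22, 19), (14, Kim, Lyra, 24, 35), (14, Kim, Lyra, 29, 15), (28, Tai, Beta, 16, 25), (28, Tai, Beta, 34, 40), (28, Tai, Beta, 5, 29), (3, Kim, Argo, 11, 16), (3, Kim, Argo, 22, 19), (3, Kim, Argo, 24, 35), (3, Kim, Argo, 29, 15), (31, Kim, Omega, 11, 16), (31, Kim, Omega, 22, 19), (31, Kim, Omega, 24, 35), (31, Kim, Omega, 29, 15), (35, Kim, Omega, 11, 16), (35, Kim, Omega, 22, 19), (35, Kim, Omega, 24, 35), (35, Kim, Omega, 29, 15), (40, Tai, Echo, 16, 25), (40, Tai, Echo, 34, 40), (40, Tai, Echo, 5, 29)}
π_{pname, qty, sid} gives {(Argo, 11, 16), (Argo, 22, 19), (Argo, 24, 35), (Argo, 29, 15), (Beta, 16, 25), (Beta, 34, 40), (Beta, 5, 29), (Echo, 16, 25), (Echo, 34, 40), (Echo, 5, 29), (Lyra, 11, 16), (Lyra, 22, 19), (Lyra, 24, 35), (Lyra, 29, 15), (Omega, 11, 16), (Omega, 22, 19), (Omega, 24, 35), (Omega, 29, 15)} (4 duplicate(s) eliminated).
Apply σ_{sid ≥ 35}; surviving tuples: {(Argo, 24, 35), (Beta, 34, 40), (Echo, 34, 40), (Lyra, 24, 35), (Omega, 24, 35)}
π_{sid, pname, qty} gives {(35, Argo, 24), (35, Lyra, 24), (35, Omega, 24), (40, Beta, 34), (40, Echo, 34)}.

{(35, Argo, 24), (35, Lyra, 24), (35, Omega, 24), (40, Beta, 34), (40, Echo, 34)}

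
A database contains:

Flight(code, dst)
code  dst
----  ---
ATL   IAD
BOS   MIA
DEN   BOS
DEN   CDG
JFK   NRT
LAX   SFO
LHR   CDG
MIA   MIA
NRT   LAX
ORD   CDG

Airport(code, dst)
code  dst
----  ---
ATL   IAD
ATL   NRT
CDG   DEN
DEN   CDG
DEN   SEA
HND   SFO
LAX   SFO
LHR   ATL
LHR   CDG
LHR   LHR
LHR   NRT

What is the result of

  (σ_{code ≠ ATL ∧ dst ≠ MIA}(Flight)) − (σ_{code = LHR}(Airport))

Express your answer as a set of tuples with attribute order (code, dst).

σ[code ≠ ATL ∧ dst ≠ MIA]: keep tuples satisfying code ≠ ATL ∧ dst ≠ MIA → {(DEN, BOS), (DEN, CDG), (JFK, NRT), (LAX, SFO), (LHR, CDG), (NRT, LAX), (ORD, CDG)}
σ[code = LHR]: keep tuples satisfying code = LHR → {(LHR, ATL), (LHR, CDG), (LHR, LHR), (LHR, NRT)}
Difference: {(DEN, BOS), (DEN, CDG), (JFK, NRT), (LAX, SFO), (LHR, CDG), (NRT, LAX), (ORD, CDG)} with {(LHR, ATL), (LHR, CDG), (LHR, LHR), (LHR, NRT)} → {(DEN, BOS), (DEN, CDG), (JFK, NRT), (LAX, SFO), (NRT, LAX), (ORD, CDG)}

{(DEN, BOS), (DEN, CDG), (JFK, NRT), (LAX, SFO), (NRT, LAX), (ORD, CDG)}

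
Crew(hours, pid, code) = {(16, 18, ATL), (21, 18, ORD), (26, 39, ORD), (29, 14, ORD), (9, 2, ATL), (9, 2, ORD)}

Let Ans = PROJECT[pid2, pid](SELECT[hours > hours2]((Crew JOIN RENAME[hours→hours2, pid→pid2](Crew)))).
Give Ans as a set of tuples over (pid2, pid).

{(18, 14), (18, 39), (2, 14), (2, 18), (2, 39), (39, 14)}

ρ[hours→hours2, pid→pid2]: schema becomes (hours2, pid2, code); tuples unchanged.
Crew ⋈ RENAME[hours→hours2, pid→pid2](Crew) (natural join on code): {(16, 18, ATL, 16, 18), (16, 18, ATL, 9, 2), (21, 18, ORD, 21, 18), (21, 18, ORD, 26, 39), (21, 18, ORD, 29, 14), (21, 18, ORD, 9, 2), (26, 39, ORD, 21, 18), (26, 39, ORD, 26, 39), (26, 39, ORD, 29, 14), (26, 39, ORD, 9, 2), (29, 14, ORD, 21, 18), (29, 14, ORD, 26, 39), (29, 14, ORD, 29, 14), (29, 14, ORD, 9, 2), (9, 2, ATL, 16, 18), (9, 2, ATL, 9, 2), (9, 2, ORD, 21, 18), (9, 2, ORD, 26, 39), (9, 2, ORD, 29, 14), (9, 2, ORD, 9, 2)}
Selection hours > hours2: {(16, 18, ATL, 9, 2), (21, 18, ORD, 9, 2), (26, 39, ORD, 21, 18), (26, 39, ORD, 9, 2), (29, 14, ORD, 21, 18), (29, 14, ORD, 26, 39), (29, 14, ORD, 9, 2)}
π_{pid2, pid} gives {(18, 14), (18, 39), (2, 14), (2, 18), (2, 39), (39, 14)} (1 duplicate(s) eliminated).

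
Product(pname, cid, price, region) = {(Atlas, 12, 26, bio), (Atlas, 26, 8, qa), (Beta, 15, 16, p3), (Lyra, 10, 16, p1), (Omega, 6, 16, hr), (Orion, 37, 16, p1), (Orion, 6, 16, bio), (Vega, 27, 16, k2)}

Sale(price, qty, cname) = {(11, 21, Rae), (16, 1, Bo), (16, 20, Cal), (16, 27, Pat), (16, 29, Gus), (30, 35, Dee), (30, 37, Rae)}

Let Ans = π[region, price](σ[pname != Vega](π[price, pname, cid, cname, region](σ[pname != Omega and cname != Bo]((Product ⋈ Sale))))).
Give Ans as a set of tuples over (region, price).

{(bio, 16), (p1, 16), (p3, 16)}

Natural join on price: {(Beta, 15, 16, p3, 1, Bo), (Beta, 15, 16, p3, 20, Cal), (Beta, 15, 16, p3, 27, Pat), (Beta, 15, 16, p3, 29, Gus), (Lyra, 10, 16, p1, 1, Bo), (Lyra, 10, 16, p1, 20, Cal), (Lyra, 10, 16, p1, 27, Pat), (Lyra, 10, 16, p1, 29, Gus), (Omega, 6, 16, hr, 1, Bo), (Omega, 6, 16, hr, 20, Cal), (Omega, 6, 16, hr, 27, Pat), (Omega, 6, 16, hr, 29, Gus), (Orion, 37, 16, p1, 1, Bo), (Orion, 37, 16, p1, 20, Cal), (Orion, 37, 16, p1, 27, Pat), (Orion, 37, 16, p1, 29, Gus), (Orion, 6, 16, bio, 1, Bo), (Orion, 6, 16, bio, 20, Cal), (Orion, 6, 16, bio, 27, Pat), (Orion, 6, 16, bio, 29, Gus), (Vega, 27, 16, k2, 1, Bo), (Vega, 27, 16, k2, 20, Cal), (Vega, 27, 16, k2, 27, Pat), (Vega, 27, 16, k2, 29, Gus)}
Apply σ_{pname != Omega and cname != Bo}; surviving tuples: {(Beta, 15, 16, p3, 20, Cal), (Beta, 15, 16, p3, 27, Pat), (Beta, 15, 16, p3, 29, Gus), (Lyra, 10, 16, p1, 20, Cal), (Lyra, 10, 16, p1, 27, Pat), (Lyra, 10, 16, p1, 29, Gus), (Orion, 37, 16, p1, 20, Cal), (Orion, 37, 16, p1, 27, Pat), (Orion, 37, 16, p1, 29, Gus), (Orion, 6, 16, bio, 20, Cal), (Orion, 6, 16, bio, 27, Pat), (Orion, 6, 16, bio, 29, Gus), (Vega, 27, 16, k2, 20, Cal), (Vega, 27, 16, k2, 27, Pat), (Vega, 27, 16, k2, 29, Gus)}
π[price, pname, cid, cname, region]: project onto (price, pname, cid, cname, region) → {(16, Beta, 15, Cal, p3), (16, Beta, 15, Gus, p3), (16, Beta, 15, Pat, p3), (16, Lyra, 10, Cal, p1), (16, Lyra, 10, Gus, p1), (16, Lyra, 10, Pat, p1), (16, Orion, 37, Cal, p1), (16, Orion, 37, Gus, p1), (16, Orion, 37, Pat, p1), (16, Orion, 6, Cal, bio), (16, Orion, 6, Gus, bio), (16, Orion, 6, Pat, bio), (16, Vega, 27, Cal, k2), (16, Vega, 27, Gus, k2), (16, Vega, 27, Pat, k2)}
Apply σ_{pname != Vega}; surviving tuples: {(16, Beta, 15, Cal, p3), (16, Beta, 15, Gus, p3), (16, Beta, 15, Pat, p3), (16, Lyra, 10, Cal, p1), (16, Lyra, 10, Gus, p1), (16, Lyra, 10, Pat, p1), (16, Orion, 37, Cal, p1), (16, Orion, 37, Gus, p1), (16, Orion, 37, Pat, p1), (16, Orion, 6, Cal, bio), (16, Orion, 6, Gus, bio), (16, Orion, 6, Pat, bio)}
π[region, price]: project onto (region, price) (9 duplicate(s) eliminated) → {(bio, 16), (p1, 16), (p3, 16)}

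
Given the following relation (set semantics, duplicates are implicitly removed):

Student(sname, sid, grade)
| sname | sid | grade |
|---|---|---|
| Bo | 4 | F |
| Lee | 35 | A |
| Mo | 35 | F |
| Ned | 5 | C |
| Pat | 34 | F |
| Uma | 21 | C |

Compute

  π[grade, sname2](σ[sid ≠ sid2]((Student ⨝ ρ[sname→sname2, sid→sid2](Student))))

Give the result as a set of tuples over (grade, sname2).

{(C, Ned), (C, Uma), (F, Bo), (F, Mo), (F, Pat)}

ρ[sname→sname2, sid→sid2]: schema becomes (sname2, sid2, grade); tuples unchanged.
Natural join on grade: {(Bo, 4, F, Bo, 4), (Bo, 4, F, Mo, 35), (Bo, 4, F, Pat, 34), (Lee, 35, A, Lee, 35), (Mo, 35, F, Bo, 4), (Mo, 35, F, Mo, 35), (Mo, 35, F, Pat, 34), (Ned, 5, C, Ned, 5), (Ned, 5, C, Uma, 21), (Pat, 34, F, Bo, 4), (Pat, 34, F, Mo, 35), (Pat, 34, F, Pat, 34), (Uma, 21, C, Ned, 5), (Uma, 21, C, Uma, 21)}
Filtering on sid ≠ sid2 leaves {(Bo, 4, F, Mo, 35), (Bo, 4, F, Pat, 34), (Mo, 35, F, Bo, 4), (Mo, 35, F, Pat, 34), (Ned, 5, C, Uma, 21), (Pat, 34, F, Bo, 4), (Pat, 34, F, Mo, 35), (Uma, 21, C, Ned, 5)}.
Keep only column(s) grade, sname2 (3 duplicate(s) eliminated): {(C, Ned), (C, Uma), (F, Bo), (F, Mo), (F, Pat)}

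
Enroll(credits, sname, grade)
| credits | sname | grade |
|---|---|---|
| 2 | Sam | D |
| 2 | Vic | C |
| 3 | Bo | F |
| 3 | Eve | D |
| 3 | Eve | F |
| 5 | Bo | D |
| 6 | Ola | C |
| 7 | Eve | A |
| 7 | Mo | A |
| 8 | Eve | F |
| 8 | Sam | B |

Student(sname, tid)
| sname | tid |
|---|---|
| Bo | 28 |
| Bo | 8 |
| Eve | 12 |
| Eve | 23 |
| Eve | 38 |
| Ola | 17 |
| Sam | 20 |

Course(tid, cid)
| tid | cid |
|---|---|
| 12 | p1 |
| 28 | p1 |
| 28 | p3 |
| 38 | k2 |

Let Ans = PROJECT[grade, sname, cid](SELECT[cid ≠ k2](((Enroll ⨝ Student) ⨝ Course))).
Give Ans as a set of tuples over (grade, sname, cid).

{(A, Eve, p1), (D, Bo, p1), (D, Bo, p3), (D, Eve, p1), (F, Bo, p1), (F, Bo, p3), (F, Eve, p1)}

Joining Enroll and Student on sname yields {(2, Sam, D, 20), (3, Bo, F, 28), (3, Bo, F, 8), (3, Eve, D, 12), (3, Eve, D, 23), (3, Eve, D, 38), (3, Eve, F, 12), (3, Eve, F, 23), (3, Eve, F, 38), (5, Bo, D, 28), (5, Bo, D, 8), (6, Ola, C, 17), (7, Eve, A, 12), (7, Eve, A, 23), (7, Eve, A, 38), (8, Eve, F, 12), (8, Eve, F, 23), (8, Eve, F, 38), (8, Sam, B, 20)}.
Joining (Enroll ⨝ Student) and Course on tid yields {(3, Bo, F, 28, p1), (3, Bo, F, 28, p3), (3, Eve, D, 12, p1), (3, Eve, D, 38, k2), (3, Eve, F, 12, p1), (3, Eve, F, 38, k2), (5, Bo, D, 28, p1), (5, Bo, D, 28, p3), (7, Eve, A, 12, p1), (7, Eve, A, 38, k2), (8, Eve, F, 12, p1), (8, Eve, F, 38, k2)}.
Apply σ_{cid ≠ k2}; surviving tuples: {(3, Bo, F, 28, p1), (3, Bo, F, 28, p3), (3, Eve, D, 12, p1), (3, Eve, F, 12, p1), (5, Bo, D, 28, p1), (5, Bo, D, 28, p3), (7, Eve, A, 12, p1), (8, Eve, F, 12, p1)}
π_{grade, sname, cid} gives {(A, Eve, p1), (D, Bo, p1), (D, Bo, p3), (D, Eve, p1), (F, Bo, p1), (F, Bo, p3), (F, Eve, p1)} (1 duplicate(s) eliminated).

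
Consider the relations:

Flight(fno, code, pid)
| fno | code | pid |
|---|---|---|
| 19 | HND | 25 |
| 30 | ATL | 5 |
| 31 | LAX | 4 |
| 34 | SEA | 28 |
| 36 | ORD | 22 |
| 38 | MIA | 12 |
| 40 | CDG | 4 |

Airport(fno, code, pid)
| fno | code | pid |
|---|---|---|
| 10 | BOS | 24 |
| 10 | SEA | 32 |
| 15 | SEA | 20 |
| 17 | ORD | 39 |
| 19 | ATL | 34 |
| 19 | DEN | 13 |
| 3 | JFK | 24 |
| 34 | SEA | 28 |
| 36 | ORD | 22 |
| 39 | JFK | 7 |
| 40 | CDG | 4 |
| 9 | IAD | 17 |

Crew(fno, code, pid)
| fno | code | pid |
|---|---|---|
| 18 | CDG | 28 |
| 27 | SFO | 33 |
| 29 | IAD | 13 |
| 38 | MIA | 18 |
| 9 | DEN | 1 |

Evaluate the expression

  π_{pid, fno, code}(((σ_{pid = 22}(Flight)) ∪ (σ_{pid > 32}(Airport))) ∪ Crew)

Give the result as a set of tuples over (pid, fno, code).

Apply σ_{pid = 22}; surviving tuples: {(36, ORD, 22)}
Apply σ_{pid > 32}; surviving tuples: {(17, ORD, 39), (19, ATL, 34)}
Taking the union: {(17, ORD, 39), (19, ATL, 34), (36, ORD, 22)}
Taking the union: {(17, ORD, 39), (18, CDG, 28), (19, ATL, 34), (27, SFO, 33), (29, IAD, 13), (36, ORD, 22), (38, MIA, 18), (9, DEN, 1)}
π_{pid, fno, code} gives {(1, 9, DEN), (13, 29, IAD), (18, 38, MIA), (22, 36, ORD), (28, 18, CDG), (33, 27, SFO), (34, 19, ATL), (39, 17, ORD)}.

{(1, 9, DEN), (13, 29, IAD), (18, 38, MIA), (22, 36, ORD), (28, 18, CDG), (33, 27, SFO), (34, 19, ATL), (39, 17, ORD)}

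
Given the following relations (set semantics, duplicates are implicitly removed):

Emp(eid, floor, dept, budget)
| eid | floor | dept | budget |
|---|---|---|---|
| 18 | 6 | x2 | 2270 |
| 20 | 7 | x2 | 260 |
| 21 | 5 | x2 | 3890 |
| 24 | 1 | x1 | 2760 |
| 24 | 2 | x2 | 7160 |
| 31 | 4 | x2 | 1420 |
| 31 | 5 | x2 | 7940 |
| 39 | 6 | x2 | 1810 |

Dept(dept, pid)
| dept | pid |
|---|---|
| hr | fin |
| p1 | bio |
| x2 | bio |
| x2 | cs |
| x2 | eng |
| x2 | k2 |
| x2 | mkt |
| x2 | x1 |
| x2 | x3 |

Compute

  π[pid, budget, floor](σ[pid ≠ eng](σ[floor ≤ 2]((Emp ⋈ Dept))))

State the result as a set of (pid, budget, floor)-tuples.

{(bio, 7160, 2), (cs, 7160, 2), (k2, 7160, 2), (mkt, 7160, 2), (x1, 7160, 2), (x3, 7160, 2)}

Joining Emp and Dept on dept yields {(18, 6, x2, 2270, bio), (18, 6, x2, 2270, cs), (18, 6, x2, 2270, eng), (18, 6, x2, 2270, k2), (18, 6, x2, 2270, mkt), (18, 6, x2, 2270, x1), (18, 6, x2, 2270, x3), (20, 7, x2, 260, bio), (20, 7, x2, 260, cs), (20, 7, x2, 260, eng), (20, 7, x2, 260, k2), (20, 7, x2, 260, mkt), (20, 7, x2, 260, x1), (20, 7, x2, 260, x3), (21, 5, x2, 3890, bio), (21, 5, x2, 3890, cs), (21, 5, x2, 3890, eng), (21, 5, x2, 3890, k2), (21, 5, x2, 3890, mkt), (21, 5, x2, 3890, x1), (21, 5, x2, 3890, x3), (24, 2, x2, 7160, bio), (24, 2, x2, 7160, cs), (24, 2, x2, 7160, eng), (24, 2, x2, 7160, k2), (24, 2, x2, 7160, mkt), (24, 2, x2, 7160, x1), (24, 2, x2, 7160, x3), (31, 4, x2, 1420, bio), (31, 4, x2, 1420, cs), (31, 4, x2, 1420, eng), (31, 4, x2, 1420, k2), (31, 4, x2, 1420, mkt), (31, 4, x2, 1420, x1), (31, 4, x2, 1420, x3), (31, 5, x2, 7940, bio), (31, 5, x2, 7940, cs), (31, 5, x2, 7940, eng), (31, 5, x2, 7940, k2), (31, 5, x2, 7940, mkt), (31, 5, x2, 7940, x1), (31, 5, x2, 7940, x3), (39, 6, x2, 1810, bio), (39, 6, x2, 1810, cs), (39, 6, x2, 1810, eng), (39, 6, x2, 1810, k2), (39, 6, x2, 1810, mkt), (39, 6, x2, 1810, x1), (39, 6, x2, 1810, x3)}.
Filtering on floor ≤ 2 leaves {(24, 2, x2, 7160, bio), (24, 2, x2, 7160, cs), (24, 2, x2, 7160, eng), (24, 2, x2, 7160, k2), (24, 2, x2, 7160, mkt), (24, 2, x2, 7160, x1), (24, 2, x2, 7160, x3)}.
Filtering on pid ≠ eng leaves {(24, 2, x2, 7160, bio), (24, 2, x2, 7160, cs), (24, 2, x2, 7160, k2), (24, 2, x2, 7160, mkt), (24, 2, x2, 7160, x1), (24, 2, x2, 7160, x3)}.
Keep only column(s) pid, budget, floor: {(bio, 7160, 2), (cs, 7160, 2), (k2, 7160, 2), (mkt, 7160, 2), (x1, 7160, 2), (x3, 7160, 2)}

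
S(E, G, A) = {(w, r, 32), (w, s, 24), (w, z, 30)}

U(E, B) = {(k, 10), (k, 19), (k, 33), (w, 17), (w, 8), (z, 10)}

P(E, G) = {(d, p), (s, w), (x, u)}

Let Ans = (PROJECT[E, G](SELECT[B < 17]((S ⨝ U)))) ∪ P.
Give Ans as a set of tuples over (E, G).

{(d, p), (s, w), (w, r), (w, s), (w, z), (x, u)}

Natural join on E: {(w, r, 32, 17), (w, r, 32, 8), (w, s, 24, 17), (w, s, 24, 8), (w, z, 30, 17), (w, z, 30, 8)}
Selection B < 17: {(w, r, 32, 8), (w, s, 24, 8), (w, z, 30, 8)}
π_{E, G} gives {(w, r), (w, s), (w, z)}.
Union: {(w, r), (w, s), (w, z)} with {(d, p), (s, w), (x, u)} → {(d, p), (s, w), (w, r), (w, s), (w, z), (x, u)}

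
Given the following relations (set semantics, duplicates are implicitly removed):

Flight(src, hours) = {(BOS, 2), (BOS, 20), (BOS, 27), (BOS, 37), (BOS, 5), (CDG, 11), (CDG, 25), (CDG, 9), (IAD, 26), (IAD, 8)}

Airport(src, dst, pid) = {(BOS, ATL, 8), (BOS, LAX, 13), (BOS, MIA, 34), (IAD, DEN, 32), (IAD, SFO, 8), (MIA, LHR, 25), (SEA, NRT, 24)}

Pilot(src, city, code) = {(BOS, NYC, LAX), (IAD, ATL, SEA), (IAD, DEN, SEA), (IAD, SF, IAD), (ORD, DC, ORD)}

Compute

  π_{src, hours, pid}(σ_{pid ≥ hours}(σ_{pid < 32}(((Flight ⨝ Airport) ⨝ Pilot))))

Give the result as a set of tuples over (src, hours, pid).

Joining Flight and Airport on src yields {(BOS, 2, ATL, 8), (BOS, 2, LAX, 13), (BOS, 2, MIA, 34), (BOS, 20, ATL, 8), (BOS, 20, LAX, 13), (BOS, 20, MIA, 34), (BOS, 27, ATL, 8), (BOS, 27, LAX, 13), (BOS, 27, MIA, 34), (BOS, 37, ATL, 8), (BOS, 37, LAX, 13), (BOS, 37, MIA, 34), (BOS, 5, ATL, 8), (BOS, 5, LAX, 13), (BOS, 5, MIA, 34), (IAD, 26, DEN, 32), (IAD, 26, SFO, 8), (IAD, 8, DEN, 32), (IAD, 8, SFO, 8)}.
Joining (Flight ⨝ Airport) and Pilot on src yields {(BOS, 2, ATL, 8, NYC, LAX), (BOS, 2, LAX, 13, NYC, LAX), (BOS, 2, MIA, 34, NYC, LAX), (BOS, 20, ATL, 8, NYC, LAX), (BOS, 20, LAX, 13, NYC, LAX), (BOS, 20, MIA, 34, NYC, LAX), (BOS, 27, ATL, 8, NYC, LAX), (BOS, 27, LAX, 13, NYC, LAX), (BOS, 27, MIA, 34, NYC, LAX), (BOS, 37, ATL, 8, NYC, LAX), (BOS, 37, LAX, 13, NYC, LAX), (BOS, 37, MIA, 34, NYC, LAX), (BOS, 5, ATL, 8, NYC, LAX), (BOS, 5, LAX, 13, NYC, LAX), (BOS, 5, MIA, 34, NYC, LAX), (IAD, 26, DEN, 32, ATL, SEA), (IAD, 26, DEN, 32, DEN, SEA), (IAD, 26, DEN, 32, SF, IAD), (IAD, 26, SFO, 8, ATL, SEA), (IAD, 26, SFO, 8, DEN, SEA), (IAD, 26, SFO, 8, SF, IAD), (IAD, 8, DEN, 32, ATL, SEA), (IAD, 8, DEN, 32, DEN, SEA), (IAD, 8, DEN, 32, SF, IAD), (IAD, 8, SFO, 8, ATL, SEA), (IAD, 8, SFO, 8, DEN, SEA), (IAD, 8, SFO, 8, SF, IAD)}.
Filtering on pid < 32 leaves {(BOS, 2, ATL, 8, NYC, LAX), (BOS, 2, LAX, 13, NYC, LAX), (BOS, 20, ATL, 8, NYC, LAX), (BOS, 20, LAX, 13, NYC, LAX), (BOS, 27, ATL, 8, NYC, LAX), (BOS, 27, LAX, 13, NYC, LAX), (BOS, 37, ATL, 8, NYC, LAX), (BOS, 37, LAX, 13, NYC, LAX), (BOS, 5, ATL, 8, NYC, LAX), (BOS, 5, LAX, 13, NYC, LAX), (IAD, 26, SFO, 8, ATL, SEA), (IAD, 26, SFO, 8, DEN, SEA), (IAD, 26, SFO, 8, SF, IAD), (IAD, 8, SFO, 8, ATL, SEA), (IAD, 8, SFO, 8, DEN, SEA), (IAD, 8, SFO, 8, SF, IAD)}.
Filtering on pid ≥ hours leaves {(BOS, 2, ATL, 8, NYC, LAX), (BOS, 2, LAX, 13, NYC, LAX), (BOS, 5, ATL, 8, NYC, LAX), (BOS, 5, LAX, 13, NYC, LAX), (IAD, 8, SFO, 8, ATL, SEA), (IAD, 8, SFO, 8, DEN, SEA), (IAD, 8, SFO, 8, SF, IAD)}.
Projecting to src, hours, pid (2 duplicate(s) eliminated): {(BOS, 2, 13), (BOS, 2, 8), (BOS, 5, 13), (BOS, 5, 8), (IAD, 8, 8)}

{(BOS, 2, 13), (BOS, 2, 8), (BOS, 5, 13), (BOS, 5, 8), (IAD, 8, 8)}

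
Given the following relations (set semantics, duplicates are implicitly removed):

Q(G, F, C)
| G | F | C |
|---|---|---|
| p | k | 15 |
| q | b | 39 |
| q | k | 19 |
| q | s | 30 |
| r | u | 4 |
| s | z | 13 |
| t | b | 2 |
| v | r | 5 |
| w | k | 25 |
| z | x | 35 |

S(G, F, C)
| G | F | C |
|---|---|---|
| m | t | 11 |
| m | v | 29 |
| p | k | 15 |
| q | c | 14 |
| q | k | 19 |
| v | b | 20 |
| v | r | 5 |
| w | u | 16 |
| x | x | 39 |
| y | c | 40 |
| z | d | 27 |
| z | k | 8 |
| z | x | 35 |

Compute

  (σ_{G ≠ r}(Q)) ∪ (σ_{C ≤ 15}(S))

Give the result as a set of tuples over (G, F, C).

{(m, t, 11), (p, k, 15), (q, b, 39), (q, c, 14), (q, k, 19), (q, s, 30), (s, z, 13), (t, b, 2), (v, r, 5), (w, k, 25), (z, k, 8), (z, x, 35)}

Selection G ≠ r: {(p, k, 15), (q, b, 39), (q, k, 19), (q, s, 30), (s, z, 13), (t, b, 2), (v, r, 5), (w, k, 25), (z, x, 35)}
Selection C ≤ 15: {(m, t, 11), (p, k, 15), (q, c, 14), (v, r, 5), (z, k, 8)}
Taking the union: {(m, t, 11), (p, k, 15), (q, b, 39), (q, c, 14), (q, k, 19), (q, s, 30), (s, z, 13), (t, b, 2), (v, r, 5), (w, k, 25), (z, k, 8), (z, x, 35)}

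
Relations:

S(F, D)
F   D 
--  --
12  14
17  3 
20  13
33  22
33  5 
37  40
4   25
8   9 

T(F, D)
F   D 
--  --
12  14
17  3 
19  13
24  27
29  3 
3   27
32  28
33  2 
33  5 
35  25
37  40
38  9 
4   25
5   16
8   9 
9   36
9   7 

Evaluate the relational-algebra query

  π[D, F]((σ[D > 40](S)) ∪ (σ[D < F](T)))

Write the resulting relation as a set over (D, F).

σ[D > 40]: keep tuples satisfying D > 40 → {}
σ[D < F]: keep tuples satisfying D < F → {(17, 3), (19, 13), (29, 3), (32, 28), (33, 2), (33, 5), (35, 25), (38, 9), (9, 7)}
Taking the union: {(17, 3), (19, 13), (29, 3), (32, 28), (33, 2), (33, 5), (35, 25), (38, 9), (9, 7)}
Keep only column(s) D, F: {(13, 19), (2, 33), (25, 35), (28, 32), (3, 17), (3, 29), (5, 33), (7, 9), (9, 38)}

{(13, 19), (2, 33), (25, 35), (28, 32), (3, 17), (3, 29), (5, 33), (7, 9), (9, 38)}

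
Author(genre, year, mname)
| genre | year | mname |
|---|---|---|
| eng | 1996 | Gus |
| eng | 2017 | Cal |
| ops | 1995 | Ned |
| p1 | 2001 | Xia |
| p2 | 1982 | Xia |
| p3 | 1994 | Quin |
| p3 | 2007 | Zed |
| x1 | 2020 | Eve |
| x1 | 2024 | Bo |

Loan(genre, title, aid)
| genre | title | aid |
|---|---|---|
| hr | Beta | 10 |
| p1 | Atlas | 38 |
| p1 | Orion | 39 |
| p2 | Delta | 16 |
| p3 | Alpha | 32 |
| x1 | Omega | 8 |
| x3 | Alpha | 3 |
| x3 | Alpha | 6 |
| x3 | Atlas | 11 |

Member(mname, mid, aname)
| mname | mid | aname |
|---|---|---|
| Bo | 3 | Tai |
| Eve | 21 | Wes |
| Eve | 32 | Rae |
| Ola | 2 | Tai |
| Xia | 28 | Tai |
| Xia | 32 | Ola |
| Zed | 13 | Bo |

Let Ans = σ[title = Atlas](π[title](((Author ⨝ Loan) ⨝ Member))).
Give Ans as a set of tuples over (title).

{Atlas}

Natural join on genre: {(p1, 2001, Xia, Atlas, 38), (p1, 2001, Xia, Orion, 39), (p2, 1982, Xia, Delta, 16), (p3, 1994, Quin, Alpha, 32), (p3, 2007, Zed, Alpha, 32), (x1, 2020, Eve, Omega, 8), (x1, 2024, Bo, Omega, 8)}
Natural join on mname: {(p1, 2001, Xia, Atlas, 38, 28, Tai), (p1, 2001, Xia, Atlas, 38, 32, Ola), (p1, 2001, Xia, Orion, 39, 28, Tai), (p1, 2001, Xia, Orion, 39, 32, Ola), (p2, 1982, Xia, Delta, 16, 28, Tai), (p2, 1982, Xia, Delta, 16, 32, Ola), (p3, 2007, Zed, Alpha, 32, 13, Bo), (x1, 2020, Eve, Omega, 8, 21, Wes), (x1, 2020, Eve, Omega, 8, 32, Rae), (x1, 2024, Bo, Omega, 8, 3, Tai)}
Keep only column(s) title (5 duplicate(s) eliminated): {Alpha, Atlas, Delta, Omega, Orion}
σ[title = Atlas]: keep tuples satisfying title = Atlas → {Atlas}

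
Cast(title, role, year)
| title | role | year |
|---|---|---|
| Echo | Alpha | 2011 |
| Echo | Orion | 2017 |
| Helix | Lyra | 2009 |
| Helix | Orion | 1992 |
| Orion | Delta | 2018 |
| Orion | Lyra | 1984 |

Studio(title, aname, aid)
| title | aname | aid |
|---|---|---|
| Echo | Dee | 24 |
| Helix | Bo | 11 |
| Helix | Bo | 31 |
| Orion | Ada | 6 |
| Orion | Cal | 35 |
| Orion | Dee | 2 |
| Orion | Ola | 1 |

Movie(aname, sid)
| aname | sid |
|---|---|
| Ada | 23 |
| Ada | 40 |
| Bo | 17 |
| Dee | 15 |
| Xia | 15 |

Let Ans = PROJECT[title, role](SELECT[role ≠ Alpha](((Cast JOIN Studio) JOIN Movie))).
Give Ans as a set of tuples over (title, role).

Cast ⋈ Studio (natural join on title): {(Echo, Alpha, 2011, Dee, 24), (Echo, Orion, 2017, Dee, 24), (Helix, Lyra, 2009, Bo, 11), (Helix, Lyra, 2009, Bo, 31), (Helix, Orion, 1992, Bo, 11), (Helix, Orion, 1992, Bo, 31), (Orion, Delta, 2018, Ada, 6), (Orion, Delta, 2018, Cal, 35), (Orion, Delta, 2018, Dee, 2), (Orion, Delta, 2018, Ola, 1), (Orion, Lyra, 1984, Ada, 6), (Orion, Lyra, 1984, Cal, 35), (Orion, Lyra, 1984, Dee, 2), (Orion, Lyra, 1984, Ola, 1)}
(Cast JOIN Studio) ⋈ Movie (natural join on aname): {(Echo, Alpha, 2011, Dee, 24, 15), (Echo, Orion, 2017, Dee, 24, 15), (Helix, Lyra, 2009, Bo, 11, 17), (Helix, Lyra, 2009, Bo, 31, 17), (Helix, Orion, 1992, Bo, 11, 17), (Helix, Orion, 1992, Bo, 31, 17), (Orion, Delta, 2018, Ada, 6, 23), (Orion, Delta, 2018, Ada, 6, 40), (Orion, Delta, 2018, Dee, 2, 15), (Orion, Lyra, 1984, Ada, 6, 23), (Orion, Lyra, 1984, Ada, 6, 40), (Orion, Lyra, 1984, Dee, 2, 15)}
σ[role ≠ Alpha]: keep tuples satisfying role ≠ Alpha → {(Echo, Orion, 2017, Dee, 24, 15), (Helix, Lyra, 2009, Bo, 11, 17), (Helix, Lyra, 2009, Bo, 31, 17), (Helix, Orion, 1992, Bo, 11, 17), (Helix, Orion, 1992, Bo, 31, 17), (Orion, Delta, 2018, Ada, 6, 23), (Orion, Delta, 2018, Ada, 6, 40), (Orion, Delta, 2018, Dee, 2, 15), (Orion, Lyra, 1984, Ada, 6, 23), (Orion, Lyra, 1984, Ada, 6, 40), (Orion, Lyra, 1984, Dee, 2, 15)}
Keep only column(s) title, role (6 duplicate(s) eliminated): {(Echo, Orion), (Helix, Lyra), (Helix, Orion), (Orion, Delta), (Orion, Lyra)}

{(Echo, Orion), (Helix, Lyra), (Helix, Orion), (Orion, Delta), (Orion, Lyra)}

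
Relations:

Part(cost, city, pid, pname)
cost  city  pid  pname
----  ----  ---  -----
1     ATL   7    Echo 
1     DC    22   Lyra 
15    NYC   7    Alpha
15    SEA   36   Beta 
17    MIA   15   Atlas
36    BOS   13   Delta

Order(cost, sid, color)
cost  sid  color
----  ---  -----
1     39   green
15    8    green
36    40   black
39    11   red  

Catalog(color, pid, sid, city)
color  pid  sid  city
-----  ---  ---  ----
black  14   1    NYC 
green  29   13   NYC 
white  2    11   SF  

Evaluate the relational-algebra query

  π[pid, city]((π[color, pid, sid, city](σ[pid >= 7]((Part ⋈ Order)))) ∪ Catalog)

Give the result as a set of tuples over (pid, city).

Natural join on cost: {(1, ATL, 7, Echo, 39, green), (1, DC, 22, Lyra, 39, green), (15, NYC, 7, Alpha, 8, green), (15, SEA, 36, Beta, 8, green), (36, BOS, 13, Delta, 40, black)}
Filtering on pid >= 7 leaves {(1, ATL, 7, Echo, 39, green), (1, DC, 22, Lyra, 39, green), (15, NYC, 7, Alpha, 8, green), (15, SEA, 36, Beta, 8, green), (36, BOS, 13, Delta, 40, black)}.
π[color, pid, sid, city]: project onto (color, pid, sid, city) → {(black, 13, 40, BOS), (green, 22, 39, DC), (green, 36, 8, SEA), (green, 7, 39, ATL), (green, 7, 8, NYC)}
Union: {(black, 13, 40, BOS), (green, 22, 39, DC), (green, 36, 8, SEA), (green, 7, 39, ATL), (green, 7, 8, NYC)} with {(black, 14, 1, NYC), (green, 29, 13, NYC), (white, 2, 11, SF)} → {(black, 13, 40, BOS), (black, 14, 1, NYC), (green, 22, 39, DC), (green, 29, 13, NYC), (green, 36, 8, SEA), (green, 7, 39, ATL), (green, 7, 8, NYC), (white, 2, 11, SF)}
π[pid, city]: project onto (pid, city) → {(13, BOS), (14, NYC), (2, SF), (22, DC), (29, NYC), (36, SEA), (7, ATL), (7, NYC)}

{(13, BOS), (14, NYC), (2, SF), (22, DC), (29, NYC), (36, SEA), (7, ATL), (7, NYC)}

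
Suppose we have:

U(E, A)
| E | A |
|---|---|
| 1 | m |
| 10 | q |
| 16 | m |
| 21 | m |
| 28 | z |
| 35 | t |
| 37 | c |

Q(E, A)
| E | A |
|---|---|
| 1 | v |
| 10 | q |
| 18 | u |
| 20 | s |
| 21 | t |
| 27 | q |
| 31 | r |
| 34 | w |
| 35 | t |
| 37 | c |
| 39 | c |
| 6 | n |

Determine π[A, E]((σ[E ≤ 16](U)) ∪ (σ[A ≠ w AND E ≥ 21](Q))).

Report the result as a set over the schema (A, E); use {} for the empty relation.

Apply σ_{E ≤ 16}; surviving tuples: {(1, m), (10, q), (16, m)}
Apply σ_{A ≠ w AND E ≥ 21}; surviving tuples: {(21, t), (27, q), (31, r), (35, t), (37, c), (39, c)}
Set union of the two operands is {(1, m), (10, q), (16, m), (21, t), (27, q), (31, r), (35, t), (37, c), (39, c)}.
π_{A, E} gives {(c, 37), (c, 39), (m, 1), (m, 16), (q, 10), (q, 27), (r, 31), (t, 21), (t, 35)}.

{(c, 37), (c, 39), (m, 1), (m, 16), (q, 10), (q, 27), (r, 31), (t, 21), (t, 35)}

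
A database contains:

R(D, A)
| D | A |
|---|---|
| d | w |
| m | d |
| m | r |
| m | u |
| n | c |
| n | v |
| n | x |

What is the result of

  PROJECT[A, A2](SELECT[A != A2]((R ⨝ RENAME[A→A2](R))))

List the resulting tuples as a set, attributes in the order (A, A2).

ρ[A→A2]: schema becomes (D, A2); tuples unchanged.
Joining R and RENAME[A→A2](R) on D yields {(d, w, w), (m, d, d), (m, d, r), (m, d, u), (m, r, d), (m, r, r), (m, r, u), (m, u, d), (m, u, r), (m, u, u), (n, c, c), (n, c, v), (n, c, x), (n, v, c), (n, v, v), (n, v, x), (n, x, c), (n, x, v), (n, x, x)}.
σ[A != A2]: keep tuples satisfying A != A2 → {(m, d, r), (m, d, u), (m, r, d), (m, r, u), (m, u, d), (m, u, r), (n, c, v), (n, c, x), (n, v, c), (n, v, x), (n, x, c), (n, x, v)}
Projecting to A, A2: {(c, v), (c, x), (d, r), (d, u), (r, d), (r, u), (u, d), (u, r), (v, c), (v, x), (x, c), (x, v)}

{(c, v), (c, x), (d, r), (d, u), (r, d), (r, u), (u, d), (u, r), (v, c), (v, x), (x, c), (x, v)}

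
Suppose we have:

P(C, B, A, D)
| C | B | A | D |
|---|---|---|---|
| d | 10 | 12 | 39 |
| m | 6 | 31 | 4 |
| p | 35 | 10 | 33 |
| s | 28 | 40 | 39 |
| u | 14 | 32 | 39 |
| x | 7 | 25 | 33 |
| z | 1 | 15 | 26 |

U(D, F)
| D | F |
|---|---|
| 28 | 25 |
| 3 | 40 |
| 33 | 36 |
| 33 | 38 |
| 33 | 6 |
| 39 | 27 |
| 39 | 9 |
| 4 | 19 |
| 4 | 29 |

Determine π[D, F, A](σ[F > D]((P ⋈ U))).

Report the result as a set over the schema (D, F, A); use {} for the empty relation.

P ⋈ U (natural join on D): {(d, 10, 12, 39, 27), (d, 10, 12, 39, 9), (m, 6, 31, 4, 19), (m, 6, 31, 4, 29), (p, 35, 10, 33, 36), (p, 35, 10, 33, 38), (p, 35, 10, 33, 6), (s, 28, 40, 39, 27), (s, 28, 40, 39, 9), (u, 14, 32, 39, 27), (u, 14, 32, 39, 9), (x, 7, 25, 33, 36), (x, 7, 25, 33, 38), (x, 7, 25, 33, 6)}
Apply σ_{F > D}; surviving tuples: {(m, 6, 31, 4, 19), (m, 6, 31, 4, 29), (p, 35, 10, 33, 36), (p, 35, 10, 33, 38), (x, 7, 25, 33, 36), (x, 7, 25, 33, 38)}
π[D, F, A]: project onto (D, F, A) → {(33, 36, 10), (33, 36, 25), (33, 38, 10), (33, 38, 25), (4, 19, 31), (4, 29, 31)}

{(33, 36, 10), (33, 36, 25), (33, 38, 10), (33, 38, 25), (4, 19, 31), (4, 29, 31)}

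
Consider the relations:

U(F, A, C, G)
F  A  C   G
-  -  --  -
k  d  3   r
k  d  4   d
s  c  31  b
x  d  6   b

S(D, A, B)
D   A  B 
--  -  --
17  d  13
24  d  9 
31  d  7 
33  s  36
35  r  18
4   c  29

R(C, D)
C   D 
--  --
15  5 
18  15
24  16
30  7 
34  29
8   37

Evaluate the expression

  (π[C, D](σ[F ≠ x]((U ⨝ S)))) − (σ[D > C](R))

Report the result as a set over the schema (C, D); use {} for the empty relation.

Joining U and S on A yields {(k, d, 3, r, 17, 13), (k, d, 3, r, 24, 9), (k, d, 3, r, 31, 7), (k, d, 4, d, 17, 13), (k, d, 4, d, 24, 9), (k, d, 4, d, 31, 7), (s, c, 31, b, 4, 29), (x, d, 6, b, 17, 13), (x, d, 6, b, 24, 9), (x, d, 6, b, 31, 7)}.
Apply σ_{F ≠ x}; surviving tuples: {(k, d, 3, r, 17, 13), (k, d, 3, r, 24, 9), (k, d, 3, r, 31, 7), (k, d, 4, d, 17, 13), (k, d, 4, d, 24, 9), (k, d, 4, d, 31, 7), (s, c, 31, b, 4, 29)}
Projecting to C, D: {(3, 17), (3, 24), (3, 31), (31, 4), (4, 17), (4, 24), (4, 31)}
Apply σ_{D > C}; surviving tuples: {(8, 37)}
Set difference of the two operands is {(3, 17), (3, 24), (3, 31), (31, 4), (4, 17), (4, 24), (4, 31)}.

{(3, 17), (3, 24), (3, 31), (31, 4), (4, 17), (4, 24), (4, 31)}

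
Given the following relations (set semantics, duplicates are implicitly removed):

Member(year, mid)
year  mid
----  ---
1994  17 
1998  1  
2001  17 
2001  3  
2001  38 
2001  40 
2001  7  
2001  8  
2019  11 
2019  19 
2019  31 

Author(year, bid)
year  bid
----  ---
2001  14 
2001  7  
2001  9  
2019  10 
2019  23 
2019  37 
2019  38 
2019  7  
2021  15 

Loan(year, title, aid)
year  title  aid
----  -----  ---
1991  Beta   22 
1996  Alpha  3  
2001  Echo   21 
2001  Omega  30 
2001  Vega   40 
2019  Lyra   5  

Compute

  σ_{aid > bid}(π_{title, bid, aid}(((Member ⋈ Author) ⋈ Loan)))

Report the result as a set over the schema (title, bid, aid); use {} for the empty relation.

{(Echo, 14, 21), (Echo, 7, 21), (Echo, 9, 21), (Omega, 14, 30), (Omega, 7, 30), (Omega, 9, 30), (Vega, 14, 40), (Vega, 7, 40), (Vega, 9, 40)}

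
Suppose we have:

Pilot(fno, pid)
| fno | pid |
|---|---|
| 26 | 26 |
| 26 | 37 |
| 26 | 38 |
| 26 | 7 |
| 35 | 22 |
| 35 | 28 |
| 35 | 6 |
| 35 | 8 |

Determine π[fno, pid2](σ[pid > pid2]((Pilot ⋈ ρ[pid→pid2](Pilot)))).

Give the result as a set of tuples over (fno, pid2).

ρ[pid→pid2]: schema becomes (fno, pid2); tuples unchanged.
Joining Pilot and ρ[pid→pid2](Pilot) on fno yields {(26, 26, 26), (26, 26, 37), (26, 26, 38), (26, 26, 7), (26, 37, 26), (26, 37, 37), (26, 37, 38), (26, 37, 7), (26, 38, 26), (26, 38, 37), (26, 38, 38), (26, 38, 7), (26, 7, 26), (26, 7, 37), (26, 7, 38), (26, 7, 7), (35, 22, 22), (35, 22, 28), (35, 22, 6), (35, 22, 8), (35, 28, 22), (35, 28, 28), (35, 28, 6), (35, 28, 8), (35, 6, 22), (35, 6, 28), (35, 6, 6), (35, 6, 8), (35, 8, 22), (35, 8, 28), (35, 8, 6), (35, 8, 8)}.
σ[pid > pid2]: keep tuples satisfying pid > pid2 → {(26, 26, 7), (26, 37, 26), (26, 37, 7), (26, 38, 26), (26, 38, 37), (26, 38, 7), (35, 22, 6), (35, 22, 8), (35, 28, 22), (35, 28, 6), (35, 28, 8), (35, 8, 6)}
Projecting to fno, pid2 (6 duplicate(s) eliminated): {(26, 26), (26, 37), (26, 7), (35, 22), (35, 6), (35, 8)}

{(26, 26), (26, 37), (26, 7), (35, 22), (35, 6), (35, 8)}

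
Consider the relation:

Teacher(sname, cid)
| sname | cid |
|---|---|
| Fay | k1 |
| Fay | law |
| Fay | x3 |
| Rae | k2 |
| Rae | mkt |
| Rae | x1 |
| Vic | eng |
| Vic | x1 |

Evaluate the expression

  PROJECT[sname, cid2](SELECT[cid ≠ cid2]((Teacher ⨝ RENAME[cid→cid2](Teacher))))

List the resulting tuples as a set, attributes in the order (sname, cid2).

{(Fay, k1), (Fay, law), (Fay, x3), (Rae, k2), (Rae, mkt), (Rae, x1), (Vic, eng), (Vic, x1)}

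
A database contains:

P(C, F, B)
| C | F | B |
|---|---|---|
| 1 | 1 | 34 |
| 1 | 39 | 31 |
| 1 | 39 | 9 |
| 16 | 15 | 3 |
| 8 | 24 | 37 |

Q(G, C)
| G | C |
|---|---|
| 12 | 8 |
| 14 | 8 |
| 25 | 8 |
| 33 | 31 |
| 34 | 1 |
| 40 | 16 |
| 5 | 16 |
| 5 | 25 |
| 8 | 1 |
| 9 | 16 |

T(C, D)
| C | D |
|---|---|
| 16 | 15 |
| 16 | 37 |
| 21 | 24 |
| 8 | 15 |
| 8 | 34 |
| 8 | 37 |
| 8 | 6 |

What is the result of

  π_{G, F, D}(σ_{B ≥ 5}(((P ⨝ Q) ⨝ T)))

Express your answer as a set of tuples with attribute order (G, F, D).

{(12, 24, 15), (12, 24, 34), (12, 24, 37), (12, 24, 6), (14, 24, 15), (14, 24, 34), (14, 24, 37), (14, 24, 6), (25, 24, 15), (25, 24, 34), (25, 24, 37), (25, 24, 6)}

Natural join on C: {(1, 1, 34, 34), (1, 1, 34, 8), (1, 39, 31, 34), (1, 39, 31, 8), (1, 39, 9, 34), (1, 39, 9, 8), (16, 15, 3, 40), (16, 15, 3, 5), (16, 15, 3, 9), (8, 24, 37, 12), (8, 24, 37, 14), (8, 24, 37, 25)}
Natural join on C: {(16, 15, 3, 40, 15), (16, 15, 3, 40, 37), (16, 15, 3, 5, 15), (16, 15, 3, 5, 37), (16, 15, 3, 9, 15), (16, 15, 3, 9, 37), (8, 24, 37, 12, 15), (8, 24, 37, 12, 34), (8, 24, 37, 12, 37), (8, 24, 37, 12, 6), (8, 24, 37, 14, 15), (8, 24, 37, 14, 34), (8, 24, 37, 14, 37), (8, 24, 37, 14, 6), (8, 24, 37, 25, 15), (8, 24, 37, 25, 34), (8, 24, 37, 25, 37), (8, 24, 37, 25, 6)}
Selection B ≥ 5: {(8, 24, 37, 12, 15), (8, 24, 37, 12, 34), (8, 24, 37, 12, 37), (8, 24, 37, 12, 6), (8, 24, 37, 14, 15), (8, 24, 37, 14, 34), (8, 24, 37, 14, 37), (8, 24, 37, 14, 6), (8, 24, 37, 25, 15), (8, 24, 37, 25, 34), (8, 24, 37, 25, 37), (8, 24, 37, 25, 6)}
Keep only column(s) G, F, D: {(12, 24, 15), (12, 24, 34), (12, 24, 37), (12, 24, 6), (14, 24, 15), (14, 24, 34), (14, 24, 37), (14, 24, 6), (25, 24, 15), (25, 24, 34), (25, 24, 37), (25, 24, 6)}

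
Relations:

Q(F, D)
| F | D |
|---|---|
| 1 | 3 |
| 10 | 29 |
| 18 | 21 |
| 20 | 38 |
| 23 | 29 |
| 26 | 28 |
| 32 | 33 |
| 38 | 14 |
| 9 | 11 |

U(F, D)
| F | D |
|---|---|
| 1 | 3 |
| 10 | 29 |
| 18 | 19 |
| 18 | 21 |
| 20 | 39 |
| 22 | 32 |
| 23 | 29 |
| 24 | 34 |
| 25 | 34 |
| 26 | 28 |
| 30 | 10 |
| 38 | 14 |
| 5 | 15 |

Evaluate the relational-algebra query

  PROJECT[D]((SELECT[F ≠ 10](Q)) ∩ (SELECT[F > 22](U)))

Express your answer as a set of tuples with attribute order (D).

{14, 28, 29}

σ[F ≠ 10]: keep tuples satisfying F ≠ 10 → {(1, 3), (18, 21), (20, 38), (23, 29), (26, 28), (32, 33), (38, 14), (9, 11)}
σ[F > 22]: keep tuples satisfying F > 22 → {(23, 29), (24, 34), (25, 34), (26, 28), (30, 10), (38, 14)}
Set intersection of the two operands is {(23, 29), (26, 28), (38, 14)}.
Projecting to D: {14, 28, 29}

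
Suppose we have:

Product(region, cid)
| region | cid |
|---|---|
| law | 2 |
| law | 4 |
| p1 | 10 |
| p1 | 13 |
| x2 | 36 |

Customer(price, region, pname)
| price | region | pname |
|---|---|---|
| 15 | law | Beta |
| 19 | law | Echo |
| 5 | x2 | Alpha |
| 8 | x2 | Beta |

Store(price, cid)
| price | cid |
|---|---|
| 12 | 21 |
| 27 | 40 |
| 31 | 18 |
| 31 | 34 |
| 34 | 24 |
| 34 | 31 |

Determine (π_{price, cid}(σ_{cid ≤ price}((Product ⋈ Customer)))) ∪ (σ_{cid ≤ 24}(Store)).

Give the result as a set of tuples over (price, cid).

{(12, 21), (15, 2), (15, 4), (19, 2), (19, 4), (31, 18), (34, 24)}

Joining Product and Customer on region yields {(law, 2, 15, Beta), (law, 2, 19, Echo), (law, 4, 15, Beta), (law, 4, 19, Echo), (x2, 36, 5, Alpha), (x2, 36, 8, Beta)}.
σ[cid ≤ price]: keep tuples satisfying cid ≤ price → {(law, 2, 15, Beta), (law, 2, 19, Echo), (law, 4, 15, Beta), (law, 4, 19, Echo)}
π_{price, cid} gives {(15, 2), (15, 4), (19, 2), (19, 4)}.
σ[cid ≤ 24]: keep tuples satisfying cid ≤ 24 → {(12, 21), (31, 18), (34, 24)}
Union: {(15, 2), (15, 4), (19, 2), (19, 4)} with {(12, 21), (31, 18), (34, 24)} → {(12, 21), (15, 2), (15, 4), (19, 2), (19, 4), (31, 18), (34, 24)}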